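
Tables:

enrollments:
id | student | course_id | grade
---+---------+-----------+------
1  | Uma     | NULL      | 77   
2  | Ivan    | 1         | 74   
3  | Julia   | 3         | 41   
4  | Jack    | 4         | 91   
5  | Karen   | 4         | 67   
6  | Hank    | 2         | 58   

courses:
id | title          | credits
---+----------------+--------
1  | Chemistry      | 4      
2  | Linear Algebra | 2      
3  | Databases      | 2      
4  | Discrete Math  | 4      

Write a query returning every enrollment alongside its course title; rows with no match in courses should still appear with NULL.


LEFT JOIN keeps every row from enrollments (the left table); where course_id has no match in courses, the course columns become NULL. Walk through each enrollment:
  - enrollment 1 (Uma): course_id=NULL, no match -> kept with NULL
  - enrollment 2 (Ivan): course_id=1 -> matches Chemistry
  - enrollment 3 (Julia): course_id=3 -> matches Databases
  - enrollment 4 (Jack): course_id=4 -> matches Discrete Math
  - enrollment 5 (Karen): course_id=4 -> matches Discrete Math
  - enrollment 6 (Hank): course_id=2 -> matches Linear Algebra
All 6 rows appear; 1 has NULL course.

SQL:
SELECT a.student, b.title AS course
FROM enrollments a
LEFT JOIN courses b ON a.course_id = b.id

Result:
student | course        
--------+---------------
Uma     | NULL          
Ivan    | Chemistry     
Julia   | Databases     
Jack    | Discrete Math 
Karen   | Discrete Math 
Hank    | Linear Algebra


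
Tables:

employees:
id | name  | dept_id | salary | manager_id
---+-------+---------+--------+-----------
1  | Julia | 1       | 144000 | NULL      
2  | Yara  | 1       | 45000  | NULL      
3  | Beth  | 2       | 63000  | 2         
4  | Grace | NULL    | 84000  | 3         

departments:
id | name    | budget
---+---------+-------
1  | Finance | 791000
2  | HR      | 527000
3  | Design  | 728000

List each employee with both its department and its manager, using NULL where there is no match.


Two LEFT JOINs from the same base table employees: one to departments via dept_id, one to employees itself via manager_id. Both are LEFT so every employee is preserved.
Match against departments:
  - employee 1 (Julia): dept_id=1 -> matches Finance
  - employee 2 (Yara): dept_id=1 -> matches Finance
  - employee 3 (Beth): dept_id=2 -> matches HR
  - employee 4 (Grace): dept_id=NULL, no match -> kept with NULL
Match against employees (self):
  - employee 1 (Julia): manager_id=NULL -> NULL
  - employee 2 (Yara): manager_id=NULL -> NULL
  - employee 3 (Beth): manager_id=2 -> Yara
  - employee 4 (Grace): manager_id=3 -> Beth

SQL:
SELECT a.name, b.name AS department, c.name AS manager
FROM employees a
LEFT JOIN departments b ON a.dept_id = b.id
LEFT JOIN employees c ON a.manager_id = c.id

Result:
name  | department | manager
------+------------+--------
Julia | Finance    | NULL   
Yara  | Finance    | NULL   
Beth  | HR         | Yara   
Grace | NULL       | Beth   


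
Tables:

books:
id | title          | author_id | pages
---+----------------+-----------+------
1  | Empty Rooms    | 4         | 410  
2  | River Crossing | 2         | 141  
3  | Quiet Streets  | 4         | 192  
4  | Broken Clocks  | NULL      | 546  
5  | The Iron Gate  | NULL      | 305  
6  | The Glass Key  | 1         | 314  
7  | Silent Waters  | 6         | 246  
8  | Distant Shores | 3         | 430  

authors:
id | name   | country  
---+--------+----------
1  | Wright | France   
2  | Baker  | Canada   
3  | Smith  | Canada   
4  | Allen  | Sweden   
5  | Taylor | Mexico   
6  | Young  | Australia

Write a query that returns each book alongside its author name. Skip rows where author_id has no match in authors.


INNER JOIN keeps only books rows whose author_id matches an id in authors. Walk through each book:
  - book 1 (Empty Rooms): author_id=4 -> matches Allen
  - book 2 (River Crossing): author_id=2 -> matches Baker
  - book 3 (Quiet Streets): author_id=4 -> matches Allen
  - book 4 (Broken Clocks): author_id=NULL, no match -> dropped
  - book 5 (The Iron Gate): author_id=NULL, no match -> dropped
  - book 6 (The Glass Key): author_id=1 -> matches Wright
  - book 7 (Silent Waters): author_id=6 -> matches Young
  - book 8 (Distant Shores): author_id=3 -> matches Smith
So 2 of 8 rows are dropped.

SQL:
SELECT a.title, b.name AS author
FROM books a
INNER JOIN authors b ON a.author_id = b.id

Result:
title          | author
---------------+-------
Empty Rooms    | Allen 
River Crossing | Baker 
Quiet Streets  | Allen 
The Glass Key  | Wright
Silent Waters  | Young 
Distant Shores | Smith 


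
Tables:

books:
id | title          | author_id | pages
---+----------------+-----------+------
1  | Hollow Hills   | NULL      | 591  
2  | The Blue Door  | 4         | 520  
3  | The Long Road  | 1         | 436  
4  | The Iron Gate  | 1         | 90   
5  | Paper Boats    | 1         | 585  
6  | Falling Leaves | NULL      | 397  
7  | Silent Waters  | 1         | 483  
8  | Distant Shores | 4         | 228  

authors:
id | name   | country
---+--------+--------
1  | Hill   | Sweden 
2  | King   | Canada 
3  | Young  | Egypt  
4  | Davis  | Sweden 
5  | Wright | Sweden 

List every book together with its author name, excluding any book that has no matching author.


INNER JOIN keeps only books rows whose author_id matches an id in authors. Walk through each book:
  - book 1 (Hollow Hills): author_id=NULL, no match -> dropped
  - book 2 (The Blue Door): author_id=4 -> matches Davis
  - book 3 (The Long Road): author_id=1 -> matches Hill
  - book 4 (The Iron Gate): author_id=1 -> matches Hill
  - book 5 (Paper Boats): author_id=1 -> matches Hill
  - book 6 (Falling Leaves): author_id=NULL, no match -> dropped
  - book 7 (Silent Waters): author_id=1 -> matches Hill
  - book 8 (Distant Shores): author_id=4 -> matches Davis
So 2 of 8 rows are dropped.

SQL:
SELECT a.title, b.name AS author
FROM books a
INNER JOIN authors b ON a.author_id = b.id

Result:
title          | author
---------------+-------
The Blue Door  | Davis 
The Long Road  | Hill  
The Iron Gate  | Hill  
Paper Boats    | Hill  
Silent Waters  | Hill  
Distant Shores | Davis 


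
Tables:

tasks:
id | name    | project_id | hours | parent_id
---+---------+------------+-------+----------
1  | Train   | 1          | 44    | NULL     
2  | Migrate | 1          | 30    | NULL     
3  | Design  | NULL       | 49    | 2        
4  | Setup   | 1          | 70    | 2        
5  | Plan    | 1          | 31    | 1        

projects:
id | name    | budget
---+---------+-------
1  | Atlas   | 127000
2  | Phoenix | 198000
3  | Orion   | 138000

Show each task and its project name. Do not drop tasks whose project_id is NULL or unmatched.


LEFT JOIN keeps every row from tasks (the left table); where project_id has no match in projects, the project columns become NULL. Walk through each task:
  - task 1 (Train): project_id=1 -> matches Atlas
  - task 2 (Migrate): project_id=1 -> matches Atlas
  - task 3 (Design): project_id=NULL, no match -> kept with NULL
  - task 4 (Setup): project_id=1 -> matches Atlas
  - task 5 (Plan): project_id=1 -> matches Atlas
All 5 rows appear; 1 has NULL project.

SQL:
SELECT a.name, b.name AS project
FROM tasks a
LEFT JOIN projects b ON a.project_id = b.id

Result:
name    | project
--------+--------
Train   | Atlas  
Migrate | Atlas  
Design  | NULL   
Setup   | Atlas  
Plan    | Atlas  


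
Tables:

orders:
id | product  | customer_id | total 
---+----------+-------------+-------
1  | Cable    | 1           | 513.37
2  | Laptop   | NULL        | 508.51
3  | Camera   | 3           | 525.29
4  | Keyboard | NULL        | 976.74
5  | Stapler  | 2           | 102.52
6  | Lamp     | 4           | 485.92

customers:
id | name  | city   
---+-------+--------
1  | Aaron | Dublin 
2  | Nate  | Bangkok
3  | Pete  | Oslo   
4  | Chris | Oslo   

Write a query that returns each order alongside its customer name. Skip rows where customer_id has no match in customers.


INNER JOIN keeps only orders rows whose customer_id matches an id in customers. Walk through each order:
  - order 1 (Cable): customer_id=1 -> matches Aaron
  - order 2 (Laptop): customer_id=NULL, no match -> dropped
  - order 3 (Camera): customer_id=3 -> matches Pete
  - order 4 (Keyboard): customer_id=NULL, no match -> dropped
  - order 5 (Stapler): customer_id=2 -> matches Nate
  - order 6 (Lamp): customer_id=4 -> matches Chris
So 2 of 6 rows are dropped.

SQL:
SELECT a.product, b.name AS customer
FROM orders a
INNER JOIN customers b ON a.customer_id = b.id

Result:
product | customer
--------+---------
Cable   | Aaron   
Camera  | Pete    
Stapler | Nate    
Lamp    | Chris   


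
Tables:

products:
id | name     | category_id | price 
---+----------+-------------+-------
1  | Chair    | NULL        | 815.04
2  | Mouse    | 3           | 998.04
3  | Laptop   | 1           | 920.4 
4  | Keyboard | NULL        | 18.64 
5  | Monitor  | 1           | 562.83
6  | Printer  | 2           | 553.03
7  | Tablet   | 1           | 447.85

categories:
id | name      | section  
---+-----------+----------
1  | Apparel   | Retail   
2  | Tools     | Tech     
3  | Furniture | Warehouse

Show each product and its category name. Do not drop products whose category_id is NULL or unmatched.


LEFT JOIN keeps every row from products (the left table); where category_id has no match in categories, the category columns become NULL. Walk through each product:
  - product 1 (Chair): category_id=NULL, no match -> kept with NULL
  - product 2 (Mouse): category_id=3 -> matches Furniture
  - product 3 (Laptop): category_id=1 -> matches Apparel
  - product 4 (Keyboard): category_id=NULL, no match -> kept with NULL
  - product 5 (Monitor): category_id=1 -> matches Apparel
  - product 6 (Printer): category_id=2 -> matches Tools
  - product 7 (Tablet): category_id=1 -> matches Apparel
All 7 rows appear; 2 have NULL category.

SQL:
SELECT a.name, b.name AS category
FROM products a
LEFT JOIN categories b ON a.category_id = b.id

Result:
name     | category 
---------+----------
Chair    | NULL     
Mouse    | Furniture
Laptop   | Apparel  
Keyboard | NULL     
Monitor  | Apparel  
Printer  | Tools    
Tablet   | Apparel  


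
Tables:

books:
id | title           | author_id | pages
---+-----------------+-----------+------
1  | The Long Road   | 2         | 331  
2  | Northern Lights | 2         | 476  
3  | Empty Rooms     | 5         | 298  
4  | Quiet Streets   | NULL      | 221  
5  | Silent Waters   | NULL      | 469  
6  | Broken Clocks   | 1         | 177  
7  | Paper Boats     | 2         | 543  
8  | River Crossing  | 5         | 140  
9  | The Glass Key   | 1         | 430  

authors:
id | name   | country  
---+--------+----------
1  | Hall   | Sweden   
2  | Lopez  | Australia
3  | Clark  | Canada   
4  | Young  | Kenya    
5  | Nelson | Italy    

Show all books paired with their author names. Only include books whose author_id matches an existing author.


INNER JOIN keeps only books rows whose author_id matches an id in authors. Walk through each book:
  - book 1 (The Long Road): author_id=2 -> matches Lopez
  - book 2 (Northern Lights): author_id=2 -> matches Lopez
  - book 3 (Empty Rooms): author_id=5 -> matches Nelson
  - book 4 (Quiet Streets): author_id=NULL, no match -> dropped
  - book 5 (Silent Waters): author_id=NULL, no match -> dropped
  - book 6 (Broken Clocks): author_id=1 -> matches Hall
  - book 7 (Paper Boats): author_id=2 -> matches Lopez
  - book 8 (River Crossing): author_id=5 -> matches Nelson
  - book 9 (The Glass Key): author_id=1 -> matches Hall
So 2 of 9 rows are dropped.

SQL:
SELECT a.title, b.name AS author
FROM books a
INNER JOIN authors b ON a.author_id = b.id

Result:
title           | author
----------------+-------
The Long Road   | Lopez 
Northern Lights | Lopez 
Empty Rooms     | Nelson
Broken Clocks   | Hall  
Paper Boats     | Lopez 
River Crossing  | Nelson
The Glass Key   | Hall  


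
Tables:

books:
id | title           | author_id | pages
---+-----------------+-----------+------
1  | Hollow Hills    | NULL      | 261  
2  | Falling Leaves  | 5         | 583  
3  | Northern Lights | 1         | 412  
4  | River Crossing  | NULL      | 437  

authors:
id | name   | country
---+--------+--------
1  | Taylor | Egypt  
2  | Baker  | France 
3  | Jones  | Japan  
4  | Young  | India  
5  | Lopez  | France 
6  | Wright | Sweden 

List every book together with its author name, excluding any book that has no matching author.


INNER JOIN keeps only books rows whose author_id matches an id in authors. Walk through each book:
  - book 1 (Hollow Hills): author_id=NULL, no match -> dropped
  - book 2 (Falling Leaves): author_id=5 -> matches Lopez
  - book 3 (Northern Lights): author_id=1 -> matches Taylor
  - book 4 (River Crossing): author_id=NULL, no match -> dropped
So 2 of 4 rows are dropped.

SQL:
SELECT a.title, b.name AS author
FROM books a
INNER JOIN authors b ON a.author_id = b.id

Result:
title           | author
----------------+-------
Falling Leaves  | Lopez 
Northern Lights | Taylor


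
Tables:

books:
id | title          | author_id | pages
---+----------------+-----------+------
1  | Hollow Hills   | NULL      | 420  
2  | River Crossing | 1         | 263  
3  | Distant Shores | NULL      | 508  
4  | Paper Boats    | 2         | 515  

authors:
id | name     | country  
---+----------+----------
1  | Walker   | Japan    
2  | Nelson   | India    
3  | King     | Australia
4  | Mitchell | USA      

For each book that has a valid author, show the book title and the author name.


INNER JOIN keeps only books rows whose author_id matches an id in authors. Walk through each book:
  - book 1 (Hollow Hills): author_id=NULL, no match -> dropped
  - book 2 (River Crossing): author_id=1 -> matches Walker
  - book 3 (Distant Shores): author_id=NULL, no match -> dropped
  - book 4 (Paper Boats): author_id=2 -> matches Nelson
So 2 of 4 rows are dropped.

SQL:
SELECT a.title, b.name AS author
FROM books a
INNER JOIN authors b ON a.author_id = b.id

Result:
title          | author
---------------+-------
River Crossing | Walker
Paper Boats    | Nelson


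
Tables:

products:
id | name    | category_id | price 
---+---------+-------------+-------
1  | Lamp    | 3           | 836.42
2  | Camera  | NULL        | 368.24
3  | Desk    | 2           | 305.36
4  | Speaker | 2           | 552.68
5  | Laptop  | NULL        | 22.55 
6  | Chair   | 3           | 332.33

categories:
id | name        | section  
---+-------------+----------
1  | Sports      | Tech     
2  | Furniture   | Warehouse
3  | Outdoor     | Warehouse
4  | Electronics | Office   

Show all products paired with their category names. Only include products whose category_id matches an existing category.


INNER JOIN keeps only products rows whose category_id matches an id in categories. Walk through each product:
  - product 1 (Lamp): category_id=3 -> matches Outdoor
  - product 2 (Camera): category_id=NULL, no match -> dropped
  - product 3 (Desk): category_id=2 -> matches Furniture
  - product 4 (Speaker): category_id=2 -> matches Furniture
  - product 5 (Laptop): category_id=NULL, no match -> dropped
  - product 6 (Chair): category_id=3 -> matches Outdoor
So 2 of 6 rows are dropped.

SQL:
SELECT a.name, b.name AS category
FROM products a
INNER JOIN categories b ON a.category_id = b.id

Result:
name    | category 
--------+----------
Lamp    | Outdoor  
Desk    | Furniture
Speaker | Furniture
Chair   | Outdoor  


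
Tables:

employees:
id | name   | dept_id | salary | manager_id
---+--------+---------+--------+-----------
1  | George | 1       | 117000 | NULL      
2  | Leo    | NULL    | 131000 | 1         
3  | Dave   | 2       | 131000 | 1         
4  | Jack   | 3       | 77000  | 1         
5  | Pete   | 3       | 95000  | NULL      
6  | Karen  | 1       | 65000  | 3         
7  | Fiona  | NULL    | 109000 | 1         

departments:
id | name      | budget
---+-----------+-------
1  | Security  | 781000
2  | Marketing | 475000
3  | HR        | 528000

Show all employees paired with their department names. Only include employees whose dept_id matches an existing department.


INNER JOIN keeps only employees rows whose dept_id matches an id in departments. Walk through each employee:
  - employee 1 (George): dept_id=1 -> matches Security
  - employee 2 (Leo): dept_id=NULL, no match -> dropped
  - employee 3 (Dave): dept_id=2 -> matches Marketing
  - employee 4 (Jack): dept_id=3 -> matches HR
  - employee 5 (Pete): dept_id=3 -> matches HR
  - employee 6 (Karen): dept_id=1 -> matches Security
  - employee 7 (Fiona): dept_id=NULL, no match -> dropped
So 2 of 7 rows are dropped.

SQL:
SELECT a.name, b.name AS department
FROM employees a
INNER JOIN departments b ON a.dept_id = b.id

Result:
name   | department
-------+-----------
George | Security  
Dave   | Marketing 
Jack   | HR        
Pete   | HR        
Karen  | Security  


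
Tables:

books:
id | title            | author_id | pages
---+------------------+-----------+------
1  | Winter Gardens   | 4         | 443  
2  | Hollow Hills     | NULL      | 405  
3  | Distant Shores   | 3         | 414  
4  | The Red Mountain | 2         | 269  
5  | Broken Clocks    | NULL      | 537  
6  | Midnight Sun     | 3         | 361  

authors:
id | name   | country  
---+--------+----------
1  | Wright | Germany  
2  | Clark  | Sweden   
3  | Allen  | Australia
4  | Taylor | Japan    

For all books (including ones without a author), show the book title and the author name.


LEFT JOIN keeps every row from books (the left table); where author_id has no match in authors, the author columns become NULL. Walk through each book:
  - book 1 (Winter Gardens): author_id=4 -> matches Taylor
  - book 2 (Hollow Hills): author_id=NULL, no match -> kept with NULL
  - book 3 (Distant Shores): author_id=3 -> matches Allen
  - book 4 (The Red Mountain): author_id=2 -> matches Clark
  - book 5 (Broken Clocks): author_id=NULL, no match -> kept with NULL
  - book 6 (Midnight Sun): author_id=3 -> matches Allen
All 6 rows appear; 2 have NULL author.

SQL:
SELECT a.title, b.name AS author
FROM books a
LEFT JOIN authors b ON a.author_id = b.id

Result:
title            | author
-----------------+-------
Winter Gardens   | Taylor
Hollow Hills     | NULL  
Distant Shores   | Allen 
The Red Mountain | Clark 
Broken Clocks    | NULL  
Midnight Sun     | Allen 


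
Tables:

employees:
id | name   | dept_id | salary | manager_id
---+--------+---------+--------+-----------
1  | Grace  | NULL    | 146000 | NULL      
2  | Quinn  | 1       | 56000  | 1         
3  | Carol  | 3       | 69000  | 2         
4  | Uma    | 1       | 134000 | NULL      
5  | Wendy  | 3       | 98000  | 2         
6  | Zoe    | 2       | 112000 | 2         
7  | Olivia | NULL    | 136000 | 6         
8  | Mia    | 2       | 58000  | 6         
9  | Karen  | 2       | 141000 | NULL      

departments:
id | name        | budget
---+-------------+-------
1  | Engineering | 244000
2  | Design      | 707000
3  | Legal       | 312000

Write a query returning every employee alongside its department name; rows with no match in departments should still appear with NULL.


LEFT JOIN keeps every row from employees (the left table); where dept_id has no match in departments, the department columns become NULL. Walk through each employee:
  - employee 1 (Grace): dept_id=NULL, no match -> kept with NULL
  - employee 2 (Quinn): dept_id=1 -> matches Engineering
  - employee 3 (Carol): dept_id=3 -> matches Legal
  - employee 4 (Uma): dept_id=1 -> matches Engineering
  - employee 5 (Wendy): dept_id=3 -> matches Legal
  - employee 6 (Zoe): dept_id=2 -> matches Design
  - employee 7 (Olivia): dept_id=NULL, no match -> kept with NULL
  - employee 8 (Mia): dept_id=2 -> matches Design
  - employee 9 (Karen): dept_id=2 -> matches Design
All 9 rows appear; 2 have NULL department.

SQL:
SELECT a.name, b.name AS department
FROM employees a
LEFT JOIN departments b ON a.dept_id = b.id

Result:
name   | department 
-------+------------
Grace  | NULL       
Quinn  | Engineering
Carol  | Legal      
Uma    | Engineering
Wendy  | Legal      
Zoe    | Design     
Olivia | NULL       
Mia    | Design     
Karen  | Design     


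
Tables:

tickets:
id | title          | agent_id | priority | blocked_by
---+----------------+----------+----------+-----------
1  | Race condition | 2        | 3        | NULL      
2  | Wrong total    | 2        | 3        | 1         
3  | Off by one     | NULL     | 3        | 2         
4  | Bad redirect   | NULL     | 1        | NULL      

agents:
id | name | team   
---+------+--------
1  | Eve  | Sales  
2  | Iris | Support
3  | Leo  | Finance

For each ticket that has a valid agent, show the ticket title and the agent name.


INNER JOIN keeps only tickets rows whose agent_id matches an id in agents. Walk through each ticket:
  - ticket 1 (Race condition): agent_id=2 -> matches Iris
  - ticket 2 (Wrong total): agent_id=2 -> matches Iris
  - ticket 3 (Off by one): agent_id=NULL, no match -> dropped
  - ticket 4 (Bad redirect): agent_id=NULL, no match -> dropped
So 2 of 4 rows are dropped.

SQL:
SELECT a.title, b.name AS agent
FROM tickets a
INNER JOIN agents b ON a.agent_id = b.id

Result:
title          | agent
---------------+------
Race condition | Iris 
Wrong total    | Iris 


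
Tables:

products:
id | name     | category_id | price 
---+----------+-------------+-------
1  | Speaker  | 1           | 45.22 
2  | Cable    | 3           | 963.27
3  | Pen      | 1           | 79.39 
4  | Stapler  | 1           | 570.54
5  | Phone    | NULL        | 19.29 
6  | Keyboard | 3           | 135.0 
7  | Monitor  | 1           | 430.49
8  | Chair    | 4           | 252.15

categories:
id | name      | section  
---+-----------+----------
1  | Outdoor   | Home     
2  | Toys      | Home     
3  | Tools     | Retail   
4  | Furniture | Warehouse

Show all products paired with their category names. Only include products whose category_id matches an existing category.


INNER JOIN keeps only products rows whose category_id matches an id in categories. Walk through each product:
  - product 1 (Speaker): category_id=1 -> matches Outdoor
  - product 2 (Cable): category_id=3 -> matches Tools
  - product 3 (Pen): category_id=1 -> matches Outdoor
  - product 4 (Stapler): category_id=1 -> matches Outdoor
  - product 5 (Phone): category_id=NULL, no match -> dropped
  - product 6 (Keyboard): category_id=3 -> matches Tools
  - product 7 (Monitor): category_id=1 -> matches Outdoor
  - product 8 (Chair): category_id=4 -> matches Furniture
So 1 of 8 rows is dropped.

SQL:
SELECT a.name, b.name AS category
FROM products a
INNER JOIN categories b ON a.category_id = b.id

Result:
name     | category 
---------+----------
Speaker  | Outdoor  
Cable    | Tools    
Pen      | Outdoor  
Stapler  | Outdoor  
Keyboard | Tools    
Monitor  | Outdoor  
Chair    | Furniture


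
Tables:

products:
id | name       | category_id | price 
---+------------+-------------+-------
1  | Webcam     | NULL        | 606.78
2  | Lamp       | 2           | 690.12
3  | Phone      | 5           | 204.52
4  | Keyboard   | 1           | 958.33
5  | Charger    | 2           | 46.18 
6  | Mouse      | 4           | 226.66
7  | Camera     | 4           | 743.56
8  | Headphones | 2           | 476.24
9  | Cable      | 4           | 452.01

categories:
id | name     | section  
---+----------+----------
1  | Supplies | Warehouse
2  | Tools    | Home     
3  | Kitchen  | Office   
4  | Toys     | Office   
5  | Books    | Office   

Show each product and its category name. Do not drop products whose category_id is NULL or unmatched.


LEFT JOIN keeps every row from products (the left table); where category_id has no match in categories, the category columns become NULL. Walk through each product:
  - product 1 (Webcam): category_id=NULL, no match -> kept with NULL
  - product 2 (Lamp): category_id=2 -> matches Tools
  - product 3 (Phone): category_id=5 -> matches Books
  - product 4 (Keyboard): category_id=1 -> matches Supplies
  - product 5 (Charger): category_id=2 -> matches Tools
  - product 6 (Mouse): category_id=4 -> matches Toys
  - product 7 (Camera): category_id=4 -> matches Toys
  - product 8 (Headphones): category_id=2 -> matches Tools
  - product 9 (Cable): category_id=4 -> matches Toys
All 9 rows appear; 1 has NULL category.

SQL:
SELECT a.name, b.name AS category
FROM products a
LEFT JOIN categories b ON a.category_id = b.id

Result:
name       | category
-----------+---------
Webcam     | NULL    
Lamp       | Tools   
Phone      | Books   
Keyboard   | Supplies
Charger    | Tools   
Mouse      | Toys    
Camera     | Toys    
Headphones | Tools   
Cable      | Toys    


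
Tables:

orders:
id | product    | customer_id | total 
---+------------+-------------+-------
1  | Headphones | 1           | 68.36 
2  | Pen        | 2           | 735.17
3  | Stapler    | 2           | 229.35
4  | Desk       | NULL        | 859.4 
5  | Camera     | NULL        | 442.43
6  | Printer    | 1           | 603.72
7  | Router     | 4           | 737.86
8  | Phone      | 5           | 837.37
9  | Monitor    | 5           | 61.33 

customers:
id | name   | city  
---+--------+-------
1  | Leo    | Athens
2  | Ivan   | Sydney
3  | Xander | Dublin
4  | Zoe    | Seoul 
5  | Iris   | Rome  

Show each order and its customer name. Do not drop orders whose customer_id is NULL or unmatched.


LEFT JOIN keeps every row from orders (the left table); where customer_id has no match in customers, the customer columns become NULL. Walk through each order:
  - order 1 (Headphones): customer_id=1 -> matches Leo
  - order 2 (Pen): customer_id=2 -> matches Ivan
  - order 3 (Stapler): customer_id=2 -> matches Ivan
  - order 4 (Desk): customer_id=NULL, no match -> kept with NULL
  - order 5 (Camera): customer_id=NULL, no match -> kept with NULL
  - order 6 (Printer): customer_id=1 -> matches Leo
  - order 7 (Router): customer_id=4 -> matches Zoe
  - order 8 (Phone): customer_id=5 -> matches Iris
  - order 9 (Monitor): customer_id=5 -> matches Iris
All 9 rows appear; 2 have NULL customer.

SQL:
SELECT a.product, b.name AS customer
FROM orders a
LEFT JOIN customers b ON a.customer_id = b.id

Result:
product    | customer
-----------+---------
Headphones | Leo     
Pen        | Ivan    
Stapler    | Ivan    
Desk       | NULL    
Camera     | NULL    
Printer    | Leo     
Router     | Zoe     
Phone      | Iris    
Monitor    | Iris    


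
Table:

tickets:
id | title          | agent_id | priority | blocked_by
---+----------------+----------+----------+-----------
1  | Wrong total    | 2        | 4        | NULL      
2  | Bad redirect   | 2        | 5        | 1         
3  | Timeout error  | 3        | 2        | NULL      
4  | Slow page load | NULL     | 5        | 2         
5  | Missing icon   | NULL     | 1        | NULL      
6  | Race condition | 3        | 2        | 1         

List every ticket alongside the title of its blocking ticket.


This is a self-join: tickets is joined to a second copy of itself, matching each row's blocked_by to another row's id. Use LEFT JOIN so rows with blocked_by=NULL are kept.
  - ticket 1 (Wrong total): blocked_by=NULL -> NULL
  - ticket 2 (Bad redirect): blocked_by=1 -> Wrong total
  - ticket 3 (Timeout error): blocked_by=NULL -> NULL
  - ticket 4 (Slow page load): blocked_by=2 -> Bad redirect
  - ticket 5 (Missing icon): blocked_by=NULL -> NULL
  - ticket 6 (Race condition): blocked_by=1 -> Wrong total

SQL:
SELECT a.title AS item, b.title AS blocked_by
FROM tickets a
LEFT JOIN tickets b ON a.blocked_by = b.id

Result:
item           | blocked_by  
---------------+-------------
Wrong total    | NULL        
Bad redirect   | Wrong total 
Timeout error  | NULL        
Slow page load | Bad redirect
Missing icon   | NULL        
Race condition | Wrong total 


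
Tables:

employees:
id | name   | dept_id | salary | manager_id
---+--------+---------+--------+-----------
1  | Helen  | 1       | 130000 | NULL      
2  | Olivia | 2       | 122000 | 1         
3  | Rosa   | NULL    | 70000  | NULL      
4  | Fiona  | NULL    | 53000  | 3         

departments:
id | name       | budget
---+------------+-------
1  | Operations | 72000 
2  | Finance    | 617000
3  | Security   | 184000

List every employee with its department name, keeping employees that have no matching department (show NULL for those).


LEFT JOIN keeps every row from employees (the left table); where dept_id has no match in departments, the department columns become NULL. Walk through each employee:
  - employee 1 (Helen): dept_id=1 -> matches Operations
  - employee 2 (Olivia): dept_id=2 -> matches Finance
  - employee 3 (Rosa): dept_id=NULL, no match -> kept with NULL
  - employee 4 (Fiona): dept_id=NULL, no match -> kept with NULL
All 4 rows appear; 2 have NULL department.

SQL:
SELECT a.name, b.name AS department
FROM employees a
LEFT JOIN departments b ON a.dept_id = b.id

Result:
name   | department
-------+-----------
Helen  | Operations
Olivia | Finance   
Rosa   | NULL      
Fiona  | NULL      


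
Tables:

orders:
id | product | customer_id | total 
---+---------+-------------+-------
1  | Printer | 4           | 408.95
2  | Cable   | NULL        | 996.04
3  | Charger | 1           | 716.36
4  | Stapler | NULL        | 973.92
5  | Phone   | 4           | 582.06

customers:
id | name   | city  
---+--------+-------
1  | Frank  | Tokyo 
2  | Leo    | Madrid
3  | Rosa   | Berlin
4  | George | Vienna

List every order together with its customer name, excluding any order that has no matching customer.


INNER JOIN keeps only orders rows whose customer_id matches an id in customers. Walk through each order:
  - order 1 (Printer): customer_id=4 -> matches George
  - order 2 (Cable): customer_id=NULL, no match -> dropped
  - order 3 (Charger): customer_id=1 -> matches Frank
  - order 4 (Stapler): customer_id=NULL, no match -> dropped
  - order 5 (Phone): customer_id=4 -> matches George
So 2 of 5 rows are dropped.

SQL:
SELECT a.product, b.name AS customer
FROM orders a
INNER JOIN customers b ON a.customer_id = b.id

Result:
product | customer
--------+---------
Printer | George  
Charger | Frank   
Phone   | George  


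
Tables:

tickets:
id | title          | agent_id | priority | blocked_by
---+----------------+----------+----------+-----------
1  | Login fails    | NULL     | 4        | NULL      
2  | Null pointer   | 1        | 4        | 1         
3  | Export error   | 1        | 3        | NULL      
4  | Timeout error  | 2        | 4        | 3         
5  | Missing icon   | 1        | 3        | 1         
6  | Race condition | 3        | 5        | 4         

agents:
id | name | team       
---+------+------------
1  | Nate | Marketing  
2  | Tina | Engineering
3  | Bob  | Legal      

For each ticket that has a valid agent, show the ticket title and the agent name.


INNER JOIN keeps only tickets rows whose agent_id matches an id in agents. Walk through each ticket:
  - ticket 1 (Login fails): agent_id=NULL, no match -> dropped
  - ticket 2 (Null pointer): agent_id=1 -> matches Nate
  - ticket 3 (Export error): agent_id=1 -> matches Nate
  - ticket 4 (Timeout error): agent_id=2 -> matches Tina
  - ticket 5 (Missing icon): agent_id=1 -> matches Nate
  - ticket 6 (Race condition): agent_id=3 -> matches Bob
So 1 of 6 rows is dropped.

SQL:
SELECT a.title, b.name AS agent
FROM tickets a
INNER JOIN agents b ON a.agent_id = b.id

Result:
title          | agent
---------------+------
Null pointer   | Nate 
Export error   | Nate 
Timeout error  | Tina 
Missing icon   | Nate 
Race condition | Bob  


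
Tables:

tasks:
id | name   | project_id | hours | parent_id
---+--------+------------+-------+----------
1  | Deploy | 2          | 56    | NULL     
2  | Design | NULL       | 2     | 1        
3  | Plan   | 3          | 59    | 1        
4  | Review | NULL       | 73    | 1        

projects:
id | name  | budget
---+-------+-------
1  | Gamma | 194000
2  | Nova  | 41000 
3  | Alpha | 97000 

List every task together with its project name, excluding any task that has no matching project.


INNER JOIN keeps only tasks rows whose project_id matches an id in projects. Walk through each task:
  - task 1 (Deploy): project_id=2 -> matches Nova
  - task 2 (Design): project_id=NULL, no match -> dropped
  - task 3 (Plan): project_id=3 -> matches Alpha
  - task 4 (Review): project_id=NULL, no match -> dropped
So 2 of 4 rows are dropped.

SQL:
SELECT a.name, b.name AS project
FROM tasks a
INNER JOIN projects b ON a.project_id = b.id

Result:
name   | project
-------+--------
Deploy | Nova   
Plan   | Alpha  


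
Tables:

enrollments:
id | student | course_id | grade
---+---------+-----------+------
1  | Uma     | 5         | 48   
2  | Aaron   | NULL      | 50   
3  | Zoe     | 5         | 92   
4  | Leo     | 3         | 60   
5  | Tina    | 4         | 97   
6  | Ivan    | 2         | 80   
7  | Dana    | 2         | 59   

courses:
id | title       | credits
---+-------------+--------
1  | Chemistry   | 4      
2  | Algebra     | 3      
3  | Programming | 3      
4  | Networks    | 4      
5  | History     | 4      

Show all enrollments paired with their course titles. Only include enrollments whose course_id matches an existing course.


INNER JOIN keeps only enrollments rows whose course_id matches an id in courses. Walk through each enrollment:
  - enrollment 1 (Uma): course_id=5 -> matches History
  - enrollment 2 (Aaron): course_id=NULL, no match -> dropped
  - enrollment 3 (Zoe): course_id=5 -> matches History
  - enrollment 4 (Leo): course_id=3 -> matches Programming
  - enrollment 5 (Tina): course_id=4 -> matches Networks
  - enrollment 6 (Ivan): course_id=2 -> matches Algebra
  - enrollment 7 (Dana): course_id=2 -> matches Algebra
So 1 of 7 rows is dropped.

SQL:
SELECT a.student, b.title AS course
FROM enrollments a
INNER JOIN courses b ON a.course_id = b.id

Result:
student | course     
--------+------------
Uma     | History    
Zoe     | History    
Leo     | Programming
Tina    | Networks   
Ivan    | Algebra    
Dana    | Algebra    


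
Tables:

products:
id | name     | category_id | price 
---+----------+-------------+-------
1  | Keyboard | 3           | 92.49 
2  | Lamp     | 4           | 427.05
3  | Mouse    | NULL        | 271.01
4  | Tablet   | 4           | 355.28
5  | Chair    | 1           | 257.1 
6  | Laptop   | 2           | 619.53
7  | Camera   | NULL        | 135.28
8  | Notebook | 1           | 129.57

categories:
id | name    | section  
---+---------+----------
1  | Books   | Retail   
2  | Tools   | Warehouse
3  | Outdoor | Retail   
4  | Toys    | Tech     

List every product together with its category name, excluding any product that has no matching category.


INNER JOIN keeps only products rows whose category_id matches an id in categories. Walk through each product:
  - product 1 (Keyboard): category_id=3 -> matches Outdoor
  - product 2 (Lamp): category_id=4 -> matches Toys
  - product 3 (Mouse): category_id=NULL, no match -> dropped
  - product 4 (Tablet): category_id=4 -> matches Toys
  - product 5 (Chair): category_id=1 -> matches Books
  - product 6 (Laptop): category_id=2 -> matches Tools
  - product 7 (Camera): category_id=NULL, no match -> dropped
  - product 8 (Notebook): category_id=1 -> matches Books
So 2 of 8 rows are dropped.

SQL:
SELECT a.name, b.name AS category
FROM products a
INNER JOIN categories b ON a.category_id = b.id

Result:
name     | category
---------+---------
Keyboard | Outdoor 
Lamp     | Toys    
Tablet   | Toys    
Chair    | Books   
Laptop   | Tools   
Notebook | Books   


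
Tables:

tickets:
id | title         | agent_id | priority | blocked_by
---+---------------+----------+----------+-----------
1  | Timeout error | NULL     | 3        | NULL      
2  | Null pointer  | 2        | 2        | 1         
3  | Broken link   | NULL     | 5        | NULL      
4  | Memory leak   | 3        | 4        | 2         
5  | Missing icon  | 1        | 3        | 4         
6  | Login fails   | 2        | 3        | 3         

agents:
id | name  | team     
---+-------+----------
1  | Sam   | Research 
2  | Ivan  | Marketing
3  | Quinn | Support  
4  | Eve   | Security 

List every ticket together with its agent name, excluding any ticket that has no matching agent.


INNER JOIN keeps only tickets rows whose agent_id matches an id in agents. Walk through each ticket:
  - ticket 1 (Timeout error): agent_id=NULL, no match -> dropped
  - ticket 2 (Null pointer): agent_id=2 -> matches Ivan
  - ticket 3 (Broken link): agent_id=NULL, no match -> dropped
  - ticket 4 (Memory leak): agent_id=3 -> matches Quinn
  - ticket 5 (Missing icon): agent_id=1 -> matches Sam
  - ticket 6 (Login fails): agent_id=2 -> matches Ivan
So 2 of 6 rows are dropped.

SQL:
SELECT a.title, b.name AS agent
FROM tickets a
INNER JOIN agents b ON a.agent_id = b.id

Result:
title        | agent
-------------+------
Null pointer | Ivan 
Memory leak  | Quinn
Missing icon | Sam  
Login fails  | Ivan 


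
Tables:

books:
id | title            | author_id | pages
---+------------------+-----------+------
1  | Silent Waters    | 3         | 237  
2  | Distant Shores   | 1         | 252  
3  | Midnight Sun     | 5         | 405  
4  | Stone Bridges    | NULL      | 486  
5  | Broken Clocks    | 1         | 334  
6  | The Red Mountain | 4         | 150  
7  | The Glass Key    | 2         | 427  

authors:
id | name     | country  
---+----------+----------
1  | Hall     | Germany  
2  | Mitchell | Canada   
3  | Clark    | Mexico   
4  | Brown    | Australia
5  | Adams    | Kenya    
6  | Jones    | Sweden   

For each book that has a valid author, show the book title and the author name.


INNER JOIN keeps only books rows whose author_id matches an id in authors. Walk through each book:
  - book 1 (Silent Waters): author_id=3 -> matches Clark
  - book 2 (Distant Shores): author_id=1 -> matches Hall
  - book 3 (Midnight Sun): author_id=5 -> matches Adams
  - book 4 (Stone Bridges): author_id=NULL, no match -> dropped
  - book 5 (Broken Clocks): author_id=1 -> matches Hall
  - book 6 (The Red Mountain): author_id=4 -> matches Brown
  - book 7 (The Glass Key): author_id=2 -> matches Mitchell
So 1 of 7 rows is dropped.

SQL:
SELECT a.title, b.name AS author
FROM books a
INNER JOIN authors b ON a.author_id = b.id

Result:
title            | author  
-----------------+---------
Silent Waters    | Clark   
Distant Shores   | Hall    
Midnight Sun     | Adams   
Broken Clocks    | Hall    
The Red Mountain | Brown   
The Glass Key    | Mitchell


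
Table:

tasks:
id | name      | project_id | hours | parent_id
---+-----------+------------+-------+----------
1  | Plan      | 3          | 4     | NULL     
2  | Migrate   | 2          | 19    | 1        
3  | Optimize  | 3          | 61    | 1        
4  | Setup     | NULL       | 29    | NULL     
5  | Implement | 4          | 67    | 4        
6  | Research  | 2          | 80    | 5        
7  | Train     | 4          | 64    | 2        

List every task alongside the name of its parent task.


This is a self-join: tasks is joined to a second copy of itself, matching each row's parent_id to another row's id. Use LEFT JOIN so rows with parent_id=NULL are kept.
  - task 1 (Plan): parent_id=NULL -> NULL
  - task 2 (Migrate): parent_id=1 -> Plan
  - task 3 (Optimize): parent_id=1 -> Plan
  - task 4 (Setup): parent_id=NULL -> NULL
  - task 5 (Implement): parent_id=4 -> Setup
  - task 6 (Research): parent_id=5 -> Implement
  - task 7 (Train): parent_id=2 -> Migrate

SQL:
SELECT a.name AS item, b.name AS parent
FROM tasks a
LEFT JOIN tasks b ON a.parent_id = b.id

Result:
item      | parent   
----------+----------
Plan      | NULL     
Migrate   | Plan     
Optimize  | Plan     
Setup     | NULL     
Implement | Setup    
Research  | Implement
Train     | Migrate  


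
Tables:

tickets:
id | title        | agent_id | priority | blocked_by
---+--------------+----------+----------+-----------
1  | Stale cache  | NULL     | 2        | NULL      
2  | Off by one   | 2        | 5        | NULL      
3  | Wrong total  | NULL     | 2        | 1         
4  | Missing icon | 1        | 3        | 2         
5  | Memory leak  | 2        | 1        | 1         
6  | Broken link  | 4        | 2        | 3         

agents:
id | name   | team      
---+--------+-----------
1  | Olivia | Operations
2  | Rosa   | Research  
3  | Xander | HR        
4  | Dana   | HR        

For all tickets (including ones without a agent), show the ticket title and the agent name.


LEFT JOIN keeps every row from tickets (the left table); where agent_id has no match in agents, the agent columns become NULL. Walk through each ticket:
  - ticket 1 (Stale cache): agent_id=NULL, no match -> kept with NULL
  - ticket 2 (Off by one): agent_id=2 -> matches Rosa
  - ticket 3 (Wrong total): agent_id=NULL, no match -> kept with NULL
  - ticket 4 (Missing icon): agent_id=1 -> matches Olivia
  - ticket 5 (Memory leak): agent_id=2 -> matches Rosa
  - ticket 6 (Broken link): agent_id=4 -> matches Dana
All 6 rows appear; 2 have NULL agent.

SQL:
SELECT a.title, b.name AS agent
FROM tickets a
LEFT JOIN agents b ON a.agent_id = b.id

Result:
title        | agent 
-------------+-------
Stale cache  | NULL  
Off by one   | Rosa  
Wrong total  | NULL  
Missing icon | Olivia
Memory leak  | Rosa  
Broken link  | Dana  
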